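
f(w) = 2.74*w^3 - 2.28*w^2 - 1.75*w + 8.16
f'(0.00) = -1.75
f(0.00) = 8.16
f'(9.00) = 623.03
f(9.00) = 1805.19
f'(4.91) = 174.03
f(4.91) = 268.94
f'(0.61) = -1.47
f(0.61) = 6.87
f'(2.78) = 49.10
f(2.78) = 44.54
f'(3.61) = 88.91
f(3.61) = 101.04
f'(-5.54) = 275.80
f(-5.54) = -518.01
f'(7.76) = 457.85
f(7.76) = 1137.65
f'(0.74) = -0.62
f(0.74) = 6.73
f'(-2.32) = 53.07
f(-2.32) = -34.27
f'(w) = 8.22*w^2 - 4.56*w - 1.75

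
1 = 1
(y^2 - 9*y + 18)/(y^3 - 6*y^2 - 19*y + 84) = (y - 6)/(y^2 - 3*y - 28)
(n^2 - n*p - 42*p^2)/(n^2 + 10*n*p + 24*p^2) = (n - 7*p)/(n + 4*p)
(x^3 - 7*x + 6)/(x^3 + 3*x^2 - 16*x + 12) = (x + 3)/(x + 6)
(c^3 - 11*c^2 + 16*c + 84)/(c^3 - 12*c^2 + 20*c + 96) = (c - 7)/(c - 8)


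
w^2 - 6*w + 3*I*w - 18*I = (w - 6)*(w + 3*I)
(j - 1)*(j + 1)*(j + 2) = j^3 + 2*j^2 - j - 2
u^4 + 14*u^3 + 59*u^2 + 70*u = u*(u + 2)*(u + 5)*(u + 7)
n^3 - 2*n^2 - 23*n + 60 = (n - 4)*(n - 3)*(n + 5)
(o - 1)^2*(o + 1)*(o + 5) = o^4 + 4*o^3 - 6*o^2 - 4*o + 5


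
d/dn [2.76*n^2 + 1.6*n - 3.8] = 5.52*n + 1.6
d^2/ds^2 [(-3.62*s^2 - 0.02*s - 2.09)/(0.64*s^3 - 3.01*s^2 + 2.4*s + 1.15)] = (-2.965504*s^6 - 0.0491520000000207*s^5 + 23.32032*s^4 + 49.1165719999999*s^3 - 207.882234*s^2 + 99.40302*s - 48.01037)/(0.262144*s^9 - 3.698688*s^8 + 20.344512*s^7 - 53.597941*s^6 + 62.99976*s^5 - 10.157055*s^4 - 33.4824*s^3 + 7.929825*s^2 + 9.522*s + 1.520875)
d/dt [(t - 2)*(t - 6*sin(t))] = t + (2 - t)*(6*cos(t) - 1) - 6*sin(t)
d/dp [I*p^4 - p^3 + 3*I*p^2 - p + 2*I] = 4*I*p^3 - 3*p^2 + 6*I*p - 1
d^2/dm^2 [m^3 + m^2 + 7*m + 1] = 6*m + 2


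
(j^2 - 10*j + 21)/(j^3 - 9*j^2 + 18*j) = (j - 7)/(j*(j - 6))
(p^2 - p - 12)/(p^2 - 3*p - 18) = (p - 4)/(p - 6)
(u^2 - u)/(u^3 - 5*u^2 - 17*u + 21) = u/(u^2 - 4*u - 21)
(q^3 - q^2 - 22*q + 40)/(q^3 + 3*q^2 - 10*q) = (q - 4)/q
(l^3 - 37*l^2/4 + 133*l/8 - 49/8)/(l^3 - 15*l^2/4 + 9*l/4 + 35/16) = 2*(2*l^2 - 15*l + 7)/(4*l^2 - 8*l - 5)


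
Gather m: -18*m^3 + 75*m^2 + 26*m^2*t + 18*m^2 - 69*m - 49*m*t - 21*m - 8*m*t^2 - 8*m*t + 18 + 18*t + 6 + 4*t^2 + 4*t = -18*m^3 + m^2*(26*t + 93) + m*(-8*t^2 - 57*t - 90) + 4*t^2 + 22*t + 24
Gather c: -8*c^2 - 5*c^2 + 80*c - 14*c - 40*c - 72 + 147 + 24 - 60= -13*c^2 + 26*c + 39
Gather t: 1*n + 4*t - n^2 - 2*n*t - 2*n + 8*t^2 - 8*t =-n^2 - n + 8*t^2 + t*(-2*n - 4)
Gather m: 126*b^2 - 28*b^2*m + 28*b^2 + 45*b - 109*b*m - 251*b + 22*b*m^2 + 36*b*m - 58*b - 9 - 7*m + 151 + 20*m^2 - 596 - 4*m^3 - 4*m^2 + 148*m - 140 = 154*b^2 - 264*b - 4*m^3 + m^2*(22*b + 16) + m*(-28*b^2 - 73*b + 141) - 594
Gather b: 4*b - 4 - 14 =4*b - 18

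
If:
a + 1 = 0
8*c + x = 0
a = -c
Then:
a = -1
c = 1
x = -8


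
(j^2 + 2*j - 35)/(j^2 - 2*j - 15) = (j + 7)/(j + 3)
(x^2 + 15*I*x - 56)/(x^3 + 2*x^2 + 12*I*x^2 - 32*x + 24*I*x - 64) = (x + 7*I)/(x^2 + x*(2 + 4*I) + 8*I)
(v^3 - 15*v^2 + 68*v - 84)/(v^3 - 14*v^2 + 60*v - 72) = (v - 7)/(v - 6)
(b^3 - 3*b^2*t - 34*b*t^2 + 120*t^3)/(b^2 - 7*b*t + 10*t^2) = (-b^2 - 2*b*t + 24*t^2)/(-b + 2*t)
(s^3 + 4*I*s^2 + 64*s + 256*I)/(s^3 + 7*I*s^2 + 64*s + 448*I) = (s + 4*I)/(s + 7*I)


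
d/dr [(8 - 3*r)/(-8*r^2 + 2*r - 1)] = (-24*r^2 + 128*r - 13)/(64*r^4 - 32*r^3 + 20*r^2 - 4*r + 1)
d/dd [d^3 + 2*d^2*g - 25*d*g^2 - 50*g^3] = 3*d^2 + 4*d*g - 25*g^2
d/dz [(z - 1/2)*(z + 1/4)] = 2*z - 1/4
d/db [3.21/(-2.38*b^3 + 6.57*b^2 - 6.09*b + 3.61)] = (22.9194*b^2 - 42.1794*b + 19.5489)/(2.38*b^3 - 6.57*b^2 + 6.09*b - 3.61)^2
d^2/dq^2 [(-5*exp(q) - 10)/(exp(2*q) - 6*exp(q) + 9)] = 5*(-exp(2*q) - 20*exp(q) - 21)*exp(q)/(exp(4*q) - 12*exp(3*q) + 54*exp(2*q) - 108*exp(q) + 81)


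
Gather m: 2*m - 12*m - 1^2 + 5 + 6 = 10 - 10*m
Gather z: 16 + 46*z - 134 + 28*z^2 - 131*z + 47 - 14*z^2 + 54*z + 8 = 14*z^2 - 31*z - 63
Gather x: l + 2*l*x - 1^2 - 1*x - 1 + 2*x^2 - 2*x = l + 2*x^2 + x*(2*l - 3) - 2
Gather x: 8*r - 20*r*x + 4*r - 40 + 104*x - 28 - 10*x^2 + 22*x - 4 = 12*r - 10*x^2 + x*(126 - 20*r) - 72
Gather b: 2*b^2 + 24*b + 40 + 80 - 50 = 2*b^2 + 24*b + 70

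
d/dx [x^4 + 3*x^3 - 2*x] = 4*x^3 + 9*x^2 - 2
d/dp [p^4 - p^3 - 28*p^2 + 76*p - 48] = 4*p^3 - 3*p^2 - 56*p + 76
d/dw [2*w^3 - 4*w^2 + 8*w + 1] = 6*w^2 - 8*w + 8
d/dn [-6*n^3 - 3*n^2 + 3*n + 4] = -18*n^2 - 6*n + 3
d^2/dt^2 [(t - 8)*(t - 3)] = 2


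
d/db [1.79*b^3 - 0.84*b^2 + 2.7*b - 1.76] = 5.37*b^2 - 1.68*b + 2.7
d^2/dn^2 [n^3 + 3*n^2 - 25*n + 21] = 6*n + 6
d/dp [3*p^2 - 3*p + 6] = 6*p - 3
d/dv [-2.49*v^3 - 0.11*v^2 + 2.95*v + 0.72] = -7.47*v^2 - 0.22*v + 2.95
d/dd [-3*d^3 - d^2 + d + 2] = -9*d^2 - 2*d + 1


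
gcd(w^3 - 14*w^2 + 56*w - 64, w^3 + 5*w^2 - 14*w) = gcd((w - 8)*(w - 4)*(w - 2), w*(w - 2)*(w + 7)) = w - 2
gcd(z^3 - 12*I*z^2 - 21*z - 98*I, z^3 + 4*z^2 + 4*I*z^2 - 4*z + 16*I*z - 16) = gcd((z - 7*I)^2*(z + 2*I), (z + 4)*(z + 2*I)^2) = z + 2*I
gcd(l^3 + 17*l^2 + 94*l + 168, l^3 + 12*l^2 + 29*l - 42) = l^2 + 13*l + 42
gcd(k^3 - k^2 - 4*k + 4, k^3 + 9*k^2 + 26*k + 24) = k + 2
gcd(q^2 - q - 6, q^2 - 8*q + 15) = q - 3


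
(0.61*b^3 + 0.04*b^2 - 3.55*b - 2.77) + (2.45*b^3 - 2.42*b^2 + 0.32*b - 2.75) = 3.06*b^3 - 2.38*b^2 - 3.23*b - 5.52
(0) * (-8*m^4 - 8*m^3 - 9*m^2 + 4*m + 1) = 0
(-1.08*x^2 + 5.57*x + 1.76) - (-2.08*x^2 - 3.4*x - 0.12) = 1.0*x^2 + 8.97*x + 1.88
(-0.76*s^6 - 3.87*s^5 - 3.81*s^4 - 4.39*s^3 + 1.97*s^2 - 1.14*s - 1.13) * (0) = 0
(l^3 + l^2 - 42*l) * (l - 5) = l^4 - 4*l^3 - 47*l^2 + 210*l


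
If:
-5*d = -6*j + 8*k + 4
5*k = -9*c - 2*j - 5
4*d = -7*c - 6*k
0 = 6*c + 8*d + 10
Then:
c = -383/95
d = 337/190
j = 2599/380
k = 669/190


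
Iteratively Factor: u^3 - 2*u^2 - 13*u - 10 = (u - 5)*(u^2 + 3*u + 2) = (u - 5)*(u + 2)*(u + 1)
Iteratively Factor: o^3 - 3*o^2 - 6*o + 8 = (o - 4)*(o^2 + o - 2) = (o - 4)*(o + 2)*(o - 1)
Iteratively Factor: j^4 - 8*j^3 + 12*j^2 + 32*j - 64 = (j - 4)*(j^3 - 4*j^2 - 4*j + 16) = (j - 4)*(j - 2)*(j^2 - 2*j - 8) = (j - 4)*(j - 2)*(j + 2)*(j - 4)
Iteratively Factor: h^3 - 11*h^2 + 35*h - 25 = (h - 1)*(h^2 - 10*h + 25) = (h - 5)*(h - 1)*(h - 5)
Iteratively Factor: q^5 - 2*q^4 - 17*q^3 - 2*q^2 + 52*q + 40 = (q + 2)*(q^4 - 4*q^3 - 9*q^2 + 16*q + 20) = (q + 2)^2*(q^3 - 6*q^2 + 3*q + 10) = (q - 5)*(q + 2)^2*(q^2 - q - 2) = (q - 5)*(q - 2)*(q + 2)^2*(q + 1)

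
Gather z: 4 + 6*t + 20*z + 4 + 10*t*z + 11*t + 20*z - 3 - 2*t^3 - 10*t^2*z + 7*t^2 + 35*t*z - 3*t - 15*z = -2*t^3 + 7*t^2 + 14*t + z*(-10*t^2 + 45*t + 25) + 5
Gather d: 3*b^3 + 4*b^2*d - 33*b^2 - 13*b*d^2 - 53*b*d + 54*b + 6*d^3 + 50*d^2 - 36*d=3*b^3 - 33*b^2 + 54*b + 6*d^3 + d^2*(50 - 13*b) + d*(4*b^2 - 53*b - 36)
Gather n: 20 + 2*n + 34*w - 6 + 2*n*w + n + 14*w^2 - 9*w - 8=n*(2*w + 3) + 14*w^2 + 25*w + 6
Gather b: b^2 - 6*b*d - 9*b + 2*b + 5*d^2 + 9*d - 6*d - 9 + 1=b^2 + b*(-6*d - 7) + 5*d^2 + 3*d - 8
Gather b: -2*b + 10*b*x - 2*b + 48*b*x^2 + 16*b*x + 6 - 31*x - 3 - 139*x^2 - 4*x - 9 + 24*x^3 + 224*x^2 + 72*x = b*(48*x^2 + 26*x - 4) + 24*x^3 + 85*x^2 + 37*x - 6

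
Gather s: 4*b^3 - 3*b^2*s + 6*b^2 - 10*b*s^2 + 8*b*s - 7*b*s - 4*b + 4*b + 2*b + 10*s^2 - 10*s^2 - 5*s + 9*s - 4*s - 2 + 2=4*b^3 + 6*b^2 - 10*b*s^2 + 2*b + s*(-3*b^2 + b)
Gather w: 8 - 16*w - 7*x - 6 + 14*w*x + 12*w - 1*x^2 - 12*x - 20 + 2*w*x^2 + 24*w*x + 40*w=w*(2*x^2 + 38*x + 36) - x^2 - 19*x - 18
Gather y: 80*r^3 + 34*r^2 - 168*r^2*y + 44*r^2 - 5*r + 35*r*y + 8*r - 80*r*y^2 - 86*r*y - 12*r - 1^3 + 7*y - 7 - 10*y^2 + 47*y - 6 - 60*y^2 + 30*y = 80*r^3 + 78*r^2 - 9*r + y^2*(-80*r - 70) + y*(-168*r^2 - 51*r + 84) - 14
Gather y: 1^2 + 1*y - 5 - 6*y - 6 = -5*y - 10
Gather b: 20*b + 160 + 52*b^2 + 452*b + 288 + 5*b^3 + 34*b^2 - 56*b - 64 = 5*b^3 + 86*b^2 + 416*b + 384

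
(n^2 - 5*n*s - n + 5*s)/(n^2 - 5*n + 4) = (n - 5*s)/(n - 4)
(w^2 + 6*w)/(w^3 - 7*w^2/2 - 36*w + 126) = 2*w/(2*w^2 - 19*w + 42)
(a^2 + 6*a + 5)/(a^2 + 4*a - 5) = (a + 1)/(a - 1)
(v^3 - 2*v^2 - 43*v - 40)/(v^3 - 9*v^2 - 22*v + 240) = (v + 1)/(v - 6)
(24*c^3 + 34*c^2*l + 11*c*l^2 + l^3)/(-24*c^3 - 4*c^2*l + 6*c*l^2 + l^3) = (-4*c^2 - 5*c*l - l^2)/(4*c^2 - l^2)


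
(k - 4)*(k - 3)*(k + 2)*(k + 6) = k^4 + k^3 - 32*k^2 + 12*k + 144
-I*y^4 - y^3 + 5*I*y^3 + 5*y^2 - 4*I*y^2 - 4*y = y*(y - 4)*(y - I)*(-I*y + I)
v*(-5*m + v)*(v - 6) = -5*m*v^2 + 30*m*v + v^3 - 6*v^2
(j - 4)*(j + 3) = j^2 - j - 12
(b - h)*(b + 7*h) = b^2 + 6*b*h - 7*h^2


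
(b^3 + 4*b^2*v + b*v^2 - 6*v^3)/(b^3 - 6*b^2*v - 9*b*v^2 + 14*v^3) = (-b - 3*v)/(-b + 7*v)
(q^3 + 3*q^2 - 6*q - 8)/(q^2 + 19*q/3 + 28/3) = 3*(q^2 - q - 2)/(3*q + 7)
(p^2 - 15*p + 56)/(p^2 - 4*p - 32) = (p - 7)/(p + 4)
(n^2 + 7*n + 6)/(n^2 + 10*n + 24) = (n + 1)/(n + 4)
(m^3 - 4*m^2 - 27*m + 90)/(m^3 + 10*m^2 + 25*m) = (m^2 - 9*m + 18)/(m*(m + 5))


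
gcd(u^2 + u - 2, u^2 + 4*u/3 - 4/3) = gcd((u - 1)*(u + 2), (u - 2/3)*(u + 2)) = u + 2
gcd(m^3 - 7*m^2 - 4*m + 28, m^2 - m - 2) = m - 2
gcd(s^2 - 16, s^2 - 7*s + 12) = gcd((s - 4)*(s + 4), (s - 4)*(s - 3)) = s - 4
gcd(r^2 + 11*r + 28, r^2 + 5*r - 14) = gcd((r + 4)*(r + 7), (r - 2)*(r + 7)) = r + 7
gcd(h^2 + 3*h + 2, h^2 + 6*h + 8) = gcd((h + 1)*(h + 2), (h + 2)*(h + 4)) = h + 2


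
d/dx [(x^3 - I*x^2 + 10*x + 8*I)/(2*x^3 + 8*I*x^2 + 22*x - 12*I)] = (5*I*x^3 - 3*x^2 - 96*I*x + 148)/(2*(x^5 + 9*I*x^4 - 3*x^3 + 73*I*x^2 + 96*x - 36*I))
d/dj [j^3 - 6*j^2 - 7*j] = 3*j^2 - 12*j - 7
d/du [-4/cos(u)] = -4*sin(u)/cos(u)^2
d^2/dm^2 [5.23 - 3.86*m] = 0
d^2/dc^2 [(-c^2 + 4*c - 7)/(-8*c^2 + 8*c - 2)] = 3*(23 - 4*c)/(16*c^4 - 32*c^3 + 24*c^2 - 8*c + 1)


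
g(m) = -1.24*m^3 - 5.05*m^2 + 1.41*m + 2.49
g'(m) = -3.72*m^2 - 10.1*m + 1.41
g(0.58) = 1.37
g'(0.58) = -5.70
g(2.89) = -65.54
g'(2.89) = -58.85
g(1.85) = -20.04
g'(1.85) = -30.01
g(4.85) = -250.92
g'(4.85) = -135.08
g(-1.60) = -7.61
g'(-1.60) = 8.05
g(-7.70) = 258.32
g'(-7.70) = -141.38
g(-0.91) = -2.04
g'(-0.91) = 7.52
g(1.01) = -2.51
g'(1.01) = -12.59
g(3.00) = -72.21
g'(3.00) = -62.37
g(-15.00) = 3030.09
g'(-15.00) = -684.09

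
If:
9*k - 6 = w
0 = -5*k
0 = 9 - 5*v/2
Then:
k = 0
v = 18/5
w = -6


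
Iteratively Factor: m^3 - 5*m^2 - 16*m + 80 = (m + 4)*(m^2 - 9*m + 20) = (m - 5)*(m + 4)*(m - 4)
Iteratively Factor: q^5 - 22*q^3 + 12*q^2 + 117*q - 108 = (q + 4)*(q^4 - 4*q^3 - 6*q^2 + 36*q - 27) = (q - 1)*(q + 4)*(q^3 - 3*q^2 - 9*q + 27) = (q - 3)*(q - 1)*(q + 4)*(q^2 - 9) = (q - 3)*(q - 1)*(q + 3)*(q + 4)*(q - 3)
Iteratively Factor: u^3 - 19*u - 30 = (u + 2)*(u^2 - 2*u - 15) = (u + 2)*(u + 3)*(u - 5)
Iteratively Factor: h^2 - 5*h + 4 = (h - 4)*(h - 1)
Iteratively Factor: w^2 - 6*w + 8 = (w - 2)*(w - 4)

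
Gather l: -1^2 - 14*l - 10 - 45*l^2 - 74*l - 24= -45*l^2 - 88*l - 35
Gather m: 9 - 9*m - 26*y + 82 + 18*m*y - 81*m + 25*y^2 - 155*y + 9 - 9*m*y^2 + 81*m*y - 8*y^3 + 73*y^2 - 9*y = m*(-9*y^2 + 99*y - 90) - 8*y^3 + 98*y^2 - 190*y + 100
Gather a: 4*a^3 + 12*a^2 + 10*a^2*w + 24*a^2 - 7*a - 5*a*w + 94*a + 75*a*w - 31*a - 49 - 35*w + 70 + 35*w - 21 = 4*a^3 + a^2*(10*w + 36) + a*(70*w + 56)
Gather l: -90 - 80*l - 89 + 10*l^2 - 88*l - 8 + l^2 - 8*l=11*l^2 - 176*l - 187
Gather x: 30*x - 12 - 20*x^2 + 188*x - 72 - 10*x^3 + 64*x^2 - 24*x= -10*x^3 + 44*x^2 + 194*x - 84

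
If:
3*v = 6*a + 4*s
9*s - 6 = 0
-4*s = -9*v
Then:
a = -8/27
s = 2/3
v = 8/27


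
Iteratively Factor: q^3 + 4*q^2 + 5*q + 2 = (q + 2)*(q^2 + 2*q + 1) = (q + 1)*(q + 2)*(q + 1)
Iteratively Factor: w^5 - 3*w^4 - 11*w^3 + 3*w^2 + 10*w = (w + 1)*(w^4 - 4*w^3 - 7*w^2 + 10*w) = (w + 1)*(w + 2)*(w^3 - 6*w^2 + 5*w) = (w - 1)*(w + 1)*(w + 2)*(w^2 - 5*w) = (w - 5)*(w - 1)*(w + 1)*(w + 2)*(w)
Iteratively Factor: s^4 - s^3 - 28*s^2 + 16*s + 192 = (s - 4)*(s^3 + 3*s^2 - 16*s - 48) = (s - 4)*(s + 3)*(s^2 - 16) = (s - 4)^2*(s + 3)*(s + 4)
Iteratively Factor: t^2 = (t)*(t)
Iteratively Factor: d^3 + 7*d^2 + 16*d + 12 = (d + 3)*(d^2 + 4*d + 4) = (d + 2)*(d + 3)*(d + 2)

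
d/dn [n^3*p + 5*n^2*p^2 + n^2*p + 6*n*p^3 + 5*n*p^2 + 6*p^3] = p*(3*n^2 + 10*n*p + 2*n + 6*p^2 + 5*p)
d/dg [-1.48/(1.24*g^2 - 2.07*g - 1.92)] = (3.6704*g - 3.0636)/(-1.24*g^2 + 2.07*g + 1.92)^2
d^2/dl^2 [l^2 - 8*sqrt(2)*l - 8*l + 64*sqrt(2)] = 2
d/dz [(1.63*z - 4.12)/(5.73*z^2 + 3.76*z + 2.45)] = (-9.3399*z^2 + 47.2152*z + 19.4847)/(32.8329*z^4 + 43.0896*z^3 + 42.2146*z^2 + 18.424*z + 6.0025)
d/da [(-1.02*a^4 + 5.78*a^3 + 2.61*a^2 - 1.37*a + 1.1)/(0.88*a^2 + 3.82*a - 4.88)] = (-1.7952*a^5 - 6.6028*a^4 + 64.0696*a^3 - 73.4434*a^2 - 27.4096*a + 2.4836)/(0.7744*a^4 + 6.7232*a^3 + 6.0036*a^2 - 37.2832*a + 23.8144)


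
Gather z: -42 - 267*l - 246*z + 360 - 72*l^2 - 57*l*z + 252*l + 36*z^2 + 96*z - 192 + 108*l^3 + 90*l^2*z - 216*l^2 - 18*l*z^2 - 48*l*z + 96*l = 108*l^3 - 288*l^2 + 81*l + z^2*(36 - 18*l) + z*(90*l^2 - 105*l - 150) + 126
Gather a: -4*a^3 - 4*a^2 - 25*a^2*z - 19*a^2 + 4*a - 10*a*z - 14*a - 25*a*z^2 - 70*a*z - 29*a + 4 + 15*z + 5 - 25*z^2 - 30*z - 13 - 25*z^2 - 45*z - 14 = -4*a^3 + a^2*(-25*z - 23) + a*(-25*z^2 - 80*z - 39) - 50*z^2 - 60*z - 18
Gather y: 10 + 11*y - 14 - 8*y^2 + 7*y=-8*y^2 + 18*y - 4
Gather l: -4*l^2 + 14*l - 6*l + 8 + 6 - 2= -4*l^2 + 8*l + 12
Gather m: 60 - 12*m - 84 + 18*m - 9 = 6*m - 33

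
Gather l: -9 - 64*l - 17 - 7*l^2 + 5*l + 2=-7*l^2 - 59*l - 24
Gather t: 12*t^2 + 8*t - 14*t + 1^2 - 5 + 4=12*t^2 - 6*t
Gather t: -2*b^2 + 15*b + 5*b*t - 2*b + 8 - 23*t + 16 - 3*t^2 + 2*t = -2*b^2 + 13*b - 3*t^2 + t*(5*b - 21) + 24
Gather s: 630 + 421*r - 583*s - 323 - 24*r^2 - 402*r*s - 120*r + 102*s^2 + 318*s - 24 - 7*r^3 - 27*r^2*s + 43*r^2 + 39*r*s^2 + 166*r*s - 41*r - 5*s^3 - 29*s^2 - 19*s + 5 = -7*r^3 + 19*r^2 + 260*r - 5*s^3 + s^2*(39*r + 73) + s*(-27*r^2 - 236*r - 284) + 288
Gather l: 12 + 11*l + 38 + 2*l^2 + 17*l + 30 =2*l^2 + 28*l + 80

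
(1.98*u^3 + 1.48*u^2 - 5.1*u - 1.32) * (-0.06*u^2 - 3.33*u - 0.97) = -0.1188*u^5 - 6.6822*u^4 - 6.543*u^3 + 15.6266*u^2 + 9.3426*u + 1.2804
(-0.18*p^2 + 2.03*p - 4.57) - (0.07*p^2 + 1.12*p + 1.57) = -0.25*p^2 + 0.91*p - 6.14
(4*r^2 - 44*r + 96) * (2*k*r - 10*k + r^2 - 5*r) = 8*k*r^3 - 128*k*r^2 + 632*k*r - 960*k + 4*r^4 - 64*r^3 + 316*r^2 - 480*r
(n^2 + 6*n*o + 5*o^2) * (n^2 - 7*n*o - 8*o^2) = n^4 - n^3*o - 45*n^2*o^2 - 83*n*o^3 - 40*o^4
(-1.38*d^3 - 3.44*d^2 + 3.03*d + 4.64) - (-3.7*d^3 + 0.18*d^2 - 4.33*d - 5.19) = 2.32*d^3 - 3.62*d^2 + 7.36*d + 9.83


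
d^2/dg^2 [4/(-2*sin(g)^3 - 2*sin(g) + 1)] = 8*(18*sin(g)^6 - 20*sin(g)^4 + 9*sin(g)^3 - 10*sin(g)^2 - 5*sin(g) - 4)/(2*sin(g)^3 + 2*sin(g) - 1)^3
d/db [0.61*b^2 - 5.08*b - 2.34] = 1.22*b - 5.08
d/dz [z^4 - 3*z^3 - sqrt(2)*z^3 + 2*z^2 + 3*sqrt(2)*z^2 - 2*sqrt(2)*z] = 4*z^3 - 9*z^2 - 3*sqrt(2)*z^2 + 4*z + 6*sqrt(2)*z - 2*sqrt(2)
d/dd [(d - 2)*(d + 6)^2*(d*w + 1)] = (d + 6)*(w*(d - 2)*(d + 6) + 2*(d - 2)*(d*w + 1) + (d + 6)*(d*w + 1))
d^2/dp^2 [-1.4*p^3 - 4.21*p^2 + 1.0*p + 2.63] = -8.4*p - 8.42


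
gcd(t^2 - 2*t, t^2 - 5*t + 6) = t - 2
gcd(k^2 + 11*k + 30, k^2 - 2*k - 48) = k + 6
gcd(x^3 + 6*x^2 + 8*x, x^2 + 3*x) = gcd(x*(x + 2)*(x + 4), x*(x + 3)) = x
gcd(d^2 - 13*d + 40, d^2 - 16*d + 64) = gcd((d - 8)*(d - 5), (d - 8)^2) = d - 8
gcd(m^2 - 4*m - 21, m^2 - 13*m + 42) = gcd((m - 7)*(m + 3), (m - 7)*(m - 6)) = m - 7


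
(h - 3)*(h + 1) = h^2 - 2*h - 3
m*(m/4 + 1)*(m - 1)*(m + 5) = m^4/4 + 2*m^3 + 11*m^2/4 - 5*m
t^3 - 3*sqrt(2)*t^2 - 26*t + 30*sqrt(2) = (t - 5*sqrt(2))*(t - sqrt(2))*(t + 3*sqrt(2))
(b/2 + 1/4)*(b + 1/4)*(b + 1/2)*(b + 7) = b^4/2 + 33*b^3/8 + 37*b^2/8 + 57*b/32 + 7/32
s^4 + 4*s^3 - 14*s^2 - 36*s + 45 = (s - 3)*(s - 1)*(s + 3)*(s + 5)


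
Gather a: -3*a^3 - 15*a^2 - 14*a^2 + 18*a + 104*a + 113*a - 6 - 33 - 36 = -3*a^3 - 29*a^2 + 235*a - 75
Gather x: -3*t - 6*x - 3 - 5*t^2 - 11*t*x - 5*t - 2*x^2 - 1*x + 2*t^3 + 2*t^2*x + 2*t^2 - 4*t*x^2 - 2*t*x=2*t^3 - 3*t^2 - 8*t + x^2*(-4*t - 2) + x*(2*t^2 - 13*t - 7) - 3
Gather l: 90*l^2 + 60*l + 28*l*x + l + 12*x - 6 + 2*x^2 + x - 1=90*l^2 + l*(28*x + 61) + 2*x^2 + 13*x - 7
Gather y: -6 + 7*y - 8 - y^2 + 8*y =-y^2 + 15*y - 14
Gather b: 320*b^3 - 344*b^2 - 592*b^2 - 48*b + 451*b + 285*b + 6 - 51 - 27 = 320*b^3 - 936*b^2 + 688*b - 72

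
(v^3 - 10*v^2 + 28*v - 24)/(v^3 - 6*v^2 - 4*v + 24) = (v - 2)/(v + 2)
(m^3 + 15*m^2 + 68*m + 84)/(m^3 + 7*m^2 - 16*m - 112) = (m^2 + 8*m + 12)/(m^2 - 16)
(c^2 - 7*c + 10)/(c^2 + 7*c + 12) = (c^2 - 7*c + 10)/(c^2 + 7*c + 12)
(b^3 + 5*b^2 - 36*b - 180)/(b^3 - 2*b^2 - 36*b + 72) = (b + 5)/(b - 2)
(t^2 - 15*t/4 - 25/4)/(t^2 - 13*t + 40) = (t + 5/4)/(t - 8)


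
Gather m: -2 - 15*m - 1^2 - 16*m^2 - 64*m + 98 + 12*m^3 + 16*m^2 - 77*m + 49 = 12*m^3 - 156*m + 144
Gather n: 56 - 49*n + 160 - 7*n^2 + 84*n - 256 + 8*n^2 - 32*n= n^2 + 3*n - 40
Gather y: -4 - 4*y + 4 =-4*y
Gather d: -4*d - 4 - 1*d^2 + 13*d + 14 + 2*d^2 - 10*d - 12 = d^2 - d - 2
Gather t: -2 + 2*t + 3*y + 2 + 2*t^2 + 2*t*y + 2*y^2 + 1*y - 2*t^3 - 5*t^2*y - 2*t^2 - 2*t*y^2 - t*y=-2*t^3 - 5*t^2*y + t*(-2*y^2 + y + 2) + 2*y^2 + 4*y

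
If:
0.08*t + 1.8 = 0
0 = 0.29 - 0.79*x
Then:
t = -22.50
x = 0.37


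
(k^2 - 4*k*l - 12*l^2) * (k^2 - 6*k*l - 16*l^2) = k^4 - 10*k^3*l - 4*k^2*l^2 + 136*k*l^3 + 192*l^4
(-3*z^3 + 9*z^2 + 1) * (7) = -21*z^3 + 63*z^2 + 7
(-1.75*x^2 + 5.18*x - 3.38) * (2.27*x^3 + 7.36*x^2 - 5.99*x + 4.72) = -3.9725*x^5 - 1.1214*x^4 + 40.9347*x^3 - 64.165*x^2 + 44.6958*x - 15.9536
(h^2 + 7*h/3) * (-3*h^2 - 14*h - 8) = -3*h^4 - 21*h^3 - 122*h^2/3 - 56*h/3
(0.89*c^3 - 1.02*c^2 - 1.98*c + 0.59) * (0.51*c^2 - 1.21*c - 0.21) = 0.4539*c^5 - 1.5971*c^4 + 0.0374999999999999*c^3 + 2.9109*c^2 - 0.2981*c - 0.1239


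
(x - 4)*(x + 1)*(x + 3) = x^3 - 13*x - 12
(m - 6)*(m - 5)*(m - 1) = m^3 - 12*m^2 + 41*m - 30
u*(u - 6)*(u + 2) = u^3 - 4*u^2 - 12*u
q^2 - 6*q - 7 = (q - 7)*(q + 1)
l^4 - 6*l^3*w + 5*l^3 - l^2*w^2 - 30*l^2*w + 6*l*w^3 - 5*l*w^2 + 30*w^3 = (l + 5)*(l - 6*w)*(l - w)*(l + w)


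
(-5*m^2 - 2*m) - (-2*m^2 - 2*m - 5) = 5 - 3*m^2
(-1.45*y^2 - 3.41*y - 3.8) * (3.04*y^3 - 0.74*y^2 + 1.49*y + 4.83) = -4.408*y^5 - 9.2934*y^4 - 11.1891*y^3 - 9.2724*y^2 - 22.1323*y - 18.354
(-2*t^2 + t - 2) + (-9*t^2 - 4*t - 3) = -11*t^2 - 3*t - 5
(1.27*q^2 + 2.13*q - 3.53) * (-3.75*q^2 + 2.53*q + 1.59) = -4.7625*q^4 - 4.7744*q^3 + 20.6457*q^2 - 5.5442*q - 5.6127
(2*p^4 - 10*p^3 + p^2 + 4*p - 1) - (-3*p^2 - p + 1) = 2*p^4 - 10*p^3 + 4*p^2 + 5*p - 2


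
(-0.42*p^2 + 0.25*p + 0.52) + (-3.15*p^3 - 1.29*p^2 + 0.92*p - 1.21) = -3.15*p^3 - 1.71*p^2 + 1.17*p - 0.69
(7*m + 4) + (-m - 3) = 6*m + 1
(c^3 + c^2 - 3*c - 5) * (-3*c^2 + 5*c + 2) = -3*c^5 + 2*c^4 + 16*c^3 + 2*c^2 - 31*c - 10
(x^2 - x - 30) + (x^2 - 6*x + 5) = 2*x^2 - 7*x - 25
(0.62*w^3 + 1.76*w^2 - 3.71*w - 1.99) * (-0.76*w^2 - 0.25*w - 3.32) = -0.4712*w^5 - 1.4926*w^4 + 0.3212*w^3 - 3.4033*w^2 + 12.8147*w + 6.6068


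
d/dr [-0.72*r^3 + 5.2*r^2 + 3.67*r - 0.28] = -2.16*r^2 + 10.4*r + 3.67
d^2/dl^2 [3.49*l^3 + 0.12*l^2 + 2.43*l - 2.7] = 20.94*l + 0.24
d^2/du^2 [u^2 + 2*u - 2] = 2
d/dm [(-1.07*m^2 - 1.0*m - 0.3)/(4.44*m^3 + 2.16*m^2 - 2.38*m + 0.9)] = (4.7508*m^4 + 8.88*m^3 + 8.7026*m^2 - 0.63*m - 1.614)/(19.7136*m^6 + 19.1808*m^5 - 16.4688*m^4 - 2.2896*m^3 + 9.5524*m^2 - 4.284*m + 0.81)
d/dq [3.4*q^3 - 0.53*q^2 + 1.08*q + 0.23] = 10.2*q^2 - 1.06*q + 1.08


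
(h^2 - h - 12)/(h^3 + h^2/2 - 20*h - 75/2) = 2*(h - 4)/(2*h^2 - 5*h - 25)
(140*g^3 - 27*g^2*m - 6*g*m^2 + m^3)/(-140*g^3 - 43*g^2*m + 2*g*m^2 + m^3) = (-4*g + m)/(4*g + m)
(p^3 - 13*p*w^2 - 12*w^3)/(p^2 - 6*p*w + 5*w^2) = (p^3 - 13*p*w^2 - 12*w^3)/(p^2 - 6*p*w + 5*w^2)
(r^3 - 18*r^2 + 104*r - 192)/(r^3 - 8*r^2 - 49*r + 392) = (r^2 - 10*r + 24)/(r^2 - 49)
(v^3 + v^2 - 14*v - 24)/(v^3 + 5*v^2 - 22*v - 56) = (v + 3)/(v + 7)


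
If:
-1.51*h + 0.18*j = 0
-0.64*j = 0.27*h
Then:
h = 0.00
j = 0.00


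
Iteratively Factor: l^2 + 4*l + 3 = (l + 3)*(l + 1)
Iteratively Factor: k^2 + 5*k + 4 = (k + 1)*(k + 4)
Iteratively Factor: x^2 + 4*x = (x)*(x + 4)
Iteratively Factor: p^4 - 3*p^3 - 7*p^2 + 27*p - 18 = (p - 3)*(p^3 - 7*p + 6) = (p - 3)*(p + 3)*(p^2 - 3*p + 2) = (p - 3)*(p - 2)*(p + 3)*(p - 1)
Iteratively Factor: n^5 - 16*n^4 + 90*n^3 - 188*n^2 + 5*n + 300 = (n + 1)*(n^4 - 17*n^3 + 107*n^2 - 295*n + 300) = (n - 3)*(n + 1)*(n^3 - 14*n^2 + 65*n - 100) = (n - 5)*(n - 3)*(n + 1)*(n^2 - 9*n + 20) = (n - 5)^2*(n - 3)*(n + 1)*(n - 4)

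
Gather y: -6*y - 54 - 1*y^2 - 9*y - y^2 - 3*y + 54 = -2*y^2 - 18*y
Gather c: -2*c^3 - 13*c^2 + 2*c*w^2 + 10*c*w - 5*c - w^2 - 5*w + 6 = -2*c^3 - 13*c^2 + c*(2*w^2 + 10*w - 5) - w^2 - 5*w + 6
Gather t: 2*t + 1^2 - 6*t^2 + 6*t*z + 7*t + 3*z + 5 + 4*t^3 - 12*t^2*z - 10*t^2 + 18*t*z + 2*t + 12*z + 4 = 4*t^3 + t^2*(-12*z - 16) + t*(24*z + 11) + 15*z + 10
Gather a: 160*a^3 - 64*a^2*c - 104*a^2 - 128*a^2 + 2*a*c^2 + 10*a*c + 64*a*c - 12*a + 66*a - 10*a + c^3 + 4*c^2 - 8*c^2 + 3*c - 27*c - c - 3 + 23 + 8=160*a^3 + a^2*(-64*c - 232) + a*(2*c^2 + 74*c + 44) + c^3 - 4*c^2 - 25*c + 28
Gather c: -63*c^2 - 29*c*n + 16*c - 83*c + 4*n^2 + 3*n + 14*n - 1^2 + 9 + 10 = -63*c^2 + c*(-29*n - 67) + 4*n^2 + 17*n + 18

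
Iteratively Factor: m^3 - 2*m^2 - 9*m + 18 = (m + 3)*(m^2 - 5*m + 6) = (m - 3)*(m + 3)*(m - 2)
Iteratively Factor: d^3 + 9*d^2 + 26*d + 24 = (d + 3)*(d^2 + 6*d + 8) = (d + 2)*(d + 3)*(d + 4)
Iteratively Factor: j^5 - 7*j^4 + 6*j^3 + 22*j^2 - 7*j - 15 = (j - 1)*(j^4 - 6*j^3 + 22*j + 15) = (j - 3)*(j - 1)*(j^3 - 3*j^2 - 9*j - 5) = (j - 3)*(j - 1)*(j + 1)*(j^2 - 4*j - 5) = (j - 5)*(j - 3)*(j - 1)*(j + 1)*(j + 1)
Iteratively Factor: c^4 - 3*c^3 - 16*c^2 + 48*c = (c - 4)*(c^3 + c^2 - 12*c) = (c - 4)*(c + 4)*(c^2 - 3*c) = (c - 4)*(c - 3)*(c + 4)*(c)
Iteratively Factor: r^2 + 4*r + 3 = (r + 3)*(r + 1)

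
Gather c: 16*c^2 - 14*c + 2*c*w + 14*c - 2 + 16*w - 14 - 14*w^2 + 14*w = 16*c^2 + 2*c*w - 14*w^2 + 30*w - 16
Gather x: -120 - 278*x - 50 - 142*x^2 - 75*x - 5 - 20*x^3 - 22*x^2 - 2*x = -20*x^3 - 164*x^2 - 355*x - 175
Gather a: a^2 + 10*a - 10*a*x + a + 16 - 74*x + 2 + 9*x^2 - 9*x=a^2 + a*(11 - 10*x) + 9*x^2 - 83*x + 18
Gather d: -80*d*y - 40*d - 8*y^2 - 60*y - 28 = d*(-80*y - 40) - 8*y^2 - 60*y - 28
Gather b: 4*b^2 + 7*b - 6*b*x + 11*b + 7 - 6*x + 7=4*b^2 + b*(18 - 6*x) - 6*x + 14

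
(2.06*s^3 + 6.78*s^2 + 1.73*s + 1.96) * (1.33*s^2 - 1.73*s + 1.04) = 2.7398*s^5 + 5.4536*s^4 - 7.2861*s^3 + 6.6651*s^2 - 1.5916*s + 2.0384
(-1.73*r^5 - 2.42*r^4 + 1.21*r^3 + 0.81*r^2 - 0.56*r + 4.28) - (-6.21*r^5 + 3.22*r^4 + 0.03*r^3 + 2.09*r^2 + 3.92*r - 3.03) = 4.48*r^5 - 5.64*r^4 + 1.18*r^3 - 1.28*r^2 - 4.48*r + 7.31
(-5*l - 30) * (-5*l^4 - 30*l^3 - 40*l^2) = 25*l^5 + 300*l^4 + 1100*l^3 + 1200*l^2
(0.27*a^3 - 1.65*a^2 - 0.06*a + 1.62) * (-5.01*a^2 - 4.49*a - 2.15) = -1.3527*a^5 + 7.0542*a^4 + 7.1286*a^3 - 4.2993*a^2 - 7.1448*a - 3.483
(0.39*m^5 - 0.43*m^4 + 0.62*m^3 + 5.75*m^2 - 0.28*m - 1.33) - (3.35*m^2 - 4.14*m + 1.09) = 0.39*m^5 - 0.43*m^4 + 0.62*m^3 + 2.4*m^2 + 3.86*m - 2.42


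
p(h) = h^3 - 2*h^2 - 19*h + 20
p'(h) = 3*h^2 - 4*h - 19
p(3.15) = -28.44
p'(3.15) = -1.83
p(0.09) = 18.27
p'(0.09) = -19.34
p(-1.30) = 39.12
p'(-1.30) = -8.73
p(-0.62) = 30.77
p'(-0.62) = -15.37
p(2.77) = -26.72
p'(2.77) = -7.06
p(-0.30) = 25.49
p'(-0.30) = -17.53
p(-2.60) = 38.30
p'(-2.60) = 11.68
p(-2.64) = 37.82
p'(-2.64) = 12.47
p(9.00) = 416.00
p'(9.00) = 188.00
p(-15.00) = -3520.00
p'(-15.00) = 716.00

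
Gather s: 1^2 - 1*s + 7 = 8 - s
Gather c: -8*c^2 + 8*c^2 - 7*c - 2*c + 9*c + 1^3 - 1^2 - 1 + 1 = 0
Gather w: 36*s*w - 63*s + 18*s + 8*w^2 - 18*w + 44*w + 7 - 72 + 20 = -45*s + 8*w^2 + w*(36*s + 26) - 45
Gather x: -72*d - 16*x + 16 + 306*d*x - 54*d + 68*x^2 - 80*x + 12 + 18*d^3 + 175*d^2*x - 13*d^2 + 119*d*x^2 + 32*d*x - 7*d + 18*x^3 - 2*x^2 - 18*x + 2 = 18*d^3 - 13*d^2 - 133*d + 18*x^3 + x^2*(119*d + 66) + x*(175*d^2 + 338*d - 114) + 30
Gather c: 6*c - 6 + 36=6*c + 30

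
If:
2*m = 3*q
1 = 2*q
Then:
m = 3/4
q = 1/2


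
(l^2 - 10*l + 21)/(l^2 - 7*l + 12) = (l - 7)/(l - 4)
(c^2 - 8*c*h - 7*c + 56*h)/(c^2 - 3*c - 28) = (c - 8*h)/(c + 4)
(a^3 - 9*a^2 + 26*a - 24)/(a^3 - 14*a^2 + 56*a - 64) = (a - 3)/(a - 8)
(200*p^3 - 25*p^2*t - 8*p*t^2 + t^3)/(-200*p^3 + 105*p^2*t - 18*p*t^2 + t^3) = (-5*p - t)/(5*p - t)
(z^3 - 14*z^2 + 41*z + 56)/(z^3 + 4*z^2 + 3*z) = (z^2 - 15*z + 56)/(z*(z + 3))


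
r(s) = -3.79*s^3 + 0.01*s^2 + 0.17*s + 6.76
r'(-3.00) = -102.22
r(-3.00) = 108.67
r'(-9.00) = -920.98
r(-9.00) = 2768.95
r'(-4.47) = -227.10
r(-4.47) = 344.70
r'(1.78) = -35.82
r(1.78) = -14.28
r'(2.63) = -78.42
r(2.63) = -61.67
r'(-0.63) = -4.36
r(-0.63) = 7.60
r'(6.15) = -429.75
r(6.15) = -873.40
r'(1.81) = -37.04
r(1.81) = -15.37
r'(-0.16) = -0.12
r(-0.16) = 6.75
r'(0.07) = 0.12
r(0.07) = 6.77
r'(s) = -11.37*s^2 + 0.02*s + 0.17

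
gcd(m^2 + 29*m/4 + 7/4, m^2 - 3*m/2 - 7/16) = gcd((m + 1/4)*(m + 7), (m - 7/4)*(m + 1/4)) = m + 1/4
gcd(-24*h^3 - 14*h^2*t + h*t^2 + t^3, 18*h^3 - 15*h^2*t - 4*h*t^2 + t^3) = 3*h + t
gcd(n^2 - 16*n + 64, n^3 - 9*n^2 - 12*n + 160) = n - 8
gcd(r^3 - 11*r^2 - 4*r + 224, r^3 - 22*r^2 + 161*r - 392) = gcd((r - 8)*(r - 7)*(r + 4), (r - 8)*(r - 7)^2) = r^2 - 15*r + 56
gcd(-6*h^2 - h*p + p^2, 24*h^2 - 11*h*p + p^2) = -3*h + p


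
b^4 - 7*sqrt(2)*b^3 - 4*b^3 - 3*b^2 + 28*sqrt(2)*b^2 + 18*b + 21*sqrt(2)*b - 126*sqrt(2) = (b - 3)^2*(b + 2)*(b - 7*sqrt(2))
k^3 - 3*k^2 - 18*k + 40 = (k - 5)*(k - 2)*(k + 4)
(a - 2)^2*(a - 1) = a^3 - 5*a^2 + 8*a - 4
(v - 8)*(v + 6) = v^2 - 2*v - 48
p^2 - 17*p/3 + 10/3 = (p - 5)*(p - 2/3)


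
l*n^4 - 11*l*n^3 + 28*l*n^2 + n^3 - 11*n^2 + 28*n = n*(n - 7)*(n - 4)*(l*n + 1)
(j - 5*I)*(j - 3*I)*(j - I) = j^3 - 9*I*j^2 - 23*j + 15*I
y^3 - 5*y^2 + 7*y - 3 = (y - 3)*(y - 1)^2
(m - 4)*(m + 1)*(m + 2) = m^3 - m^2 - 10*m - 8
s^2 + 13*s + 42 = (s + 6)*(s + 7)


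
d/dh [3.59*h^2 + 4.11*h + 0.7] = 7.18*h + 4.11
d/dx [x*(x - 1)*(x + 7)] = 3*x^2 + 12*x - 7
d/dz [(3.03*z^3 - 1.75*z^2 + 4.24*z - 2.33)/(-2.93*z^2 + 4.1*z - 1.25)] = (-8.8779*z^4 + 24.846*z^3 - 6.1143*z^2 - 9.2788*z + 4.253)/(8.5849*z^4 - 24.026*z^3 + 24.135*z^2 - 10.25*z + 1.5625)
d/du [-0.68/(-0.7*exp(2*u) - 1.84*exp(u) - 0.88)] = (-0.952*exp(u) - 1.2512)*exp(u)/(0.7*exp(2*u) + 1.84*exp(u) + 0.88)^2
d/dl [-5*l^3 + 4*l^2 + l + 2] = -15*l^2 + 8*l + 1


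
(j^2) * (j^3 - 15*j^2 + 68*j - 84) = j^5 - 15*j^4 + 68*j^3 - 84*j^2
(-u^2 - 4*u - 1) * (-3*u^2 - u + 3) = 3*u^4 + 13*u^3 + 4*u^2 - 11*u - 3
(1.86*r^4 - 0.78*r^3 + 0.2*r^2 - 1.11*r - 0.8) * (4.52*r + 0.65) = 8.4072*r^5 - 2.3166*r^4 + 0.397*r^3 - 4.8872*r^2 - 4.3375*r - 0.52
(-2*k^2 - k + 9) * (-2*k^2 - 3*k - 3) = 4*k^4 + 8*k^3 - 9*k^2 - 24*k - 27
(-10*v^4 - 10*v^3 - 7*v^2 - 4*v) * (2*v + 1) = -20*v^5 - 30*v^4 - 24*v^3 - 15*v^2 - 4*v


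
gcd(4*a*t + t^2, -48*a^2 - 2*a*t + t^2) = 1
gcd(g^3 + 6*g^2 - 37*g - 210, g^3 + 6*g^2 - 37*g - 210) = g^3 + 6*g^2 - 37*g - 210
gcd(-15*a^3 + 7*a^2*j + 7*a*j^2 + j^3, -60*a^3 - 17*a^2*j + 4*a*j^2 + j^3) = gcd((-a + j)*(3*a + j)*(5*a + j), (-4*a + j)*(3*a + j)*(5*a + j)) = 15*a^2 + 8*a*j + j^2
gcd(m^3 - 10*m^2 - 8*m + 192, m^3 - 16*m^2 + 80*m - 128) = m - 8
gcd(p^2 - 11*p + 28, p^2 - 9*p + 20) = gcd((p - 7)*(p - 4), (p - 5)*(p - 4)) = p - 4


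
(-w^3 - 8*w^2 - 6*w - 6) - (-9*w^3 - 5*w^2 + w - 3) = 8*w^3 - 3*w^2 - 7*w - 3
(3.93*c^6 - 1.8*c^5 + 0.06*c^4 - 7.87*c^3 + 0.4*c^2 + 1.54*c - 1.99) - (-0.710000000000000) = 3.93*c^6 - 1.8*c^5 + 0.06*c^4 - 7.87*c^3 + 0.4*c^2 + 1.54*c - 1.28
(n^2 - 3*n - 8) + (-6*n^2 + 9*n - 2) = -5*n^2 + 6*n - 10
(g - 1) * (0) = 0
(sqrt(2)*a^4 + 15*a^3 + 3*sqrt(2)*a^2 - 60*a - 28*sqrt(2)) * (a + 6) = sqrt(2)*a^5 + 6*sqrt(2)*a^4 + 15*a^4 + 3*sqrt(2)*a^3 + 90*a^3 - 60*a^2 + 18*sqrt(2)*a^2 - 360*a - 28*sqrt(2)*a - 168*sqrt(2)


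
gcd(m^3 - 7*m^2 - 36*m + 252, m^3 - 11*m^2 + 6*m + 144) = m - 6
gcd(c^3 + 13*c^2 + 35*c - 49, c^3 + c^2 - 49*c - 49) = c + 7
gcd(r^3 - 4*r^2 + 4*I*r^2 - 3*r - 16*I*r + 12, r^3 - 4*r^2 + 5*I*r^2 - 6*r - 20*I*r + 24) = r^2 + r*(-4 + 3*I) - 12*I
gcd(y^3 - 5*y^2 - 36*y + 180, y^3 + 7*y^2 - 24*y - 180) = y^2 + y - 30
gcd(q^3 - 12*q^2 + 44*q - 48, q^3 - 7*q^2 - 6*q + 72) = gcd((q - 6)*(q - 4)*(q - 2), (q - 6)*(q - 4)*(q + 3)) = q^2 - 10*q + 24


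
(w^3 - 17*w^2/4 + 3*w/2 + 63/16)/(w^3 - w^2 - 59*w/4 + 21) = (w + 3/4)/(w + 4)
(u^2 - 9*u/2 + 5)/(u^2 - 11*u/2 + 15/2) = (u - 2)/(u - 3)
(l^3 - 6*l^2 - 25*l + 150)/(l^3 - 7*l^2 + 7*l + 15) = (l^2 - l - 30)/(l^2 - 2*l - 3)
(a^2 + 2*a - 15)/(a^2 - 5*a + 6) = (a + 5)/(a - 2)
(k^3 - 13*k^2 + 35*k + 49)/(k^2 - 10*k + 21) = (k^2 - 6*k - 7)/(k - 3)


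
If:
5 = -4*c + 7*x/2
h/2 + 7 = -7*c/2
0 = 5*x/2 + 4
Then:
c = -53/20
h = 91/20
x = -8/5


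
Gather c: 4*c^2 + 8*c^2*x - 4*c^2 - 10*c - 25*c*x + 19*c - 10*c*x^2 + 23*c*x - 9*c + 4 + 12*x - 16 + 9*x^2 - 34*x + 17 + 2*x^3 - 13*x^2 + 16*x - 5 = 8*c^2*x + c*(-10*x^2 - 2*x) + 2*x^3 - 4*x^2 - 6*x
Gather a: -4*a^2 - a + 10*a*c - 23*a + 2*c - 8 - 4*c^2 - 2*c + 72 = -4*a^2 + a*(10*c - 24) - 4*c^2 + 64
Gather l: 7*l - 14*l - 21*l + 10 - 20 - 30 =-28*l - 40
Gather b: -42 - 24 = -66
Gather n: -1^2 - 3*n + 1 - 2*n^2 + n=-2*n^2 - 2*n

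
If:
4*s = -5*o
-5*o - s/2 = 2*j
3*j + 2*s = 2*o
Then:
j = 0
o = 0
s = 0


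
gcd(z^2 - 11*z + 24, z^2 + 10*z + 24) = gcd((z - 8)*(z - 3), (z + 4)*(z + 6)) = 1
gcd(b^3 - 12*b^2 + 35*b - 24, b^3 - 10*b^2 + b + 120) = b - 8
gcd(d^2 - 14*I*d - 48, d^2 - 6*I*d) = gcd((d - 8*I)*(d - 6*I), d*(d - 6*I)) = d - 6*I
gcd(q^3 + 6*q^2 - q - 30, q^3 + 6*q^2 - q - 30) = q^3 + 6*q^2 - q - 30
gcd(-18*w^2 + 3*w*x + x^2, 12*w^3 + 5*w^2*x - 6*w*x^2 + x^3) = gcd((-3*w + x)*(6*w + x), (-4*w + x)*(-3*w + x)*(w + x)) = -3*w + x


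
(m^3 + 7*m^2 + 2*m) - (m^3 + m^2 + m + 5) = 6*m^2 + m - 5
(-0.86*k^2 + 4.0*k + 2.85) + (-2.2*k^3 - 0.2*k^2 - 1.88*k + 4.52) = -2.2*k^3 - 1.06*k^2 + 2.12*k + 7.37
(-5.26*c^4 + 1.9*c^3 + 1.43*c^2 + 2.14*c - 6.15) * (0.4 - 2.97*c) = 15.6222*c^5 - 7.747*c^4 - 3.4871*c^3 - 5.7838*c^2 + 19.1215*c - 2.46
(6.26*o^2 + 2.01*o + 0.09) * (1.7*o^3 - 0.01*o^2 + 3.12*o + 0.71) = 10.642*o^5 + 3.3544*o^4 + 19.6641*o^3 + 10.7149*o^2 + 1.7079*o + 0.0639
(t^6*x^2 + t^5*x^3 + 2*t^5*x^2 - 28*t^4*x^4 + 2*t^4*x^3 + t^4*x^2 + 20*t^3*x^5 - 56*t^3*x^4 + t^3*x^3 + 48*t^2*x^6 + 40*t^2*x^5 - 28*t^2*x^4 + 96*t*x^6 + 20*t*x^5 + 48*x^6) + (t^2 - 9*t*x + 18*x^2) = t^6*x^2 + t^5*x^3 + 2*t^5*x^2 - 28*t^4*x^4 + 2*t^4*x^3 + t^4*x^2 + 20*t^3*x^5 - 56*t^3*x^4 + t^3*x^3 + 48*t^2*x^6 + 40*t^2*x^5 - 28*t^2*x^4 + t^2 + 96*t*x^6 + 20*t*x^5 - 9*t*x + 48*x^6 + 18*x^2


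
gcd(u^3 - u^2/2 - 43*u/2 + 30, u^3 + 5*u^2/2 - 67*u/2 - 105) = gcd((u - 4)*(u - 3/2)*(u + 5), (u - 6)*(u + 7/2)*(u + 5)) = u + 5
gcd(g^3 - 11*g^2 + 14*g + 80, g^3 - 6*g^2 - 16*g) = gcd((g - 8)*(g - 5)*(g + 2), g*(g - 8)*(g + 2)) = g^2 - 6*g - 16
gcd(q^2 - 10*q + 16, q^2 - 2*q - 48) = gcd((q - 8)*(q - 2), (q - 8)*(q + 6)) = q - 8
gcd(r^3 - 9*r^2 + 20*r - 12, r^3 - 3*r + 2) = r - 1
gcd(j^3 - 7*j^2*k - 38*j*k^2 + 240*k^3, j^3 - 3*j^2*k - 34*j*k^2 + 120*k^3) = j^2 + j*k - 30*k^2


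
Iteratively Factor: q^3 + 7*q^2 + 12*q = (q + 3)*(q^2 + 4*q) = (q + 3)*(q + 4)*(q)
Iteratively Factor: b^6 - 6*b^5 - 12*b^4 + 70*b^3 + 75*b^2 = (b + 3)*(b^5 - 9*b^4 + 15*b^3 + 25*b^2) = (b - 5)*(b + 3)*(b^4 - 4*b^3 - 5*b^2) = (b - 5)^2*(b + 3)*(b^3 + b^2) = b*(b - 5)^2*(b + 3)*(b^2 + b) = b*(b - 5)^2*(b + 1)*(b + 3)*(b)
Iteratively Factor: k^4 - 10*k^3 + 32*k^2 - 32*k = (k)*(k^3 - 10*k^2 + 32*k - 32) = k*(k - 4)*(k^2 - 6*k + 8) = k*(k - 4)^2*(k - 2)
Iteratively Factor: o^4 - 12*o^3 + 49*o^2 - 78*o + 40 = (o - 5)*(o^3 - 7*o^2 + 14*o - 8) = (o - 5)*(o - 1)*(o^2 - 6*o + 8) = (o - 5)*(o - 2)*(o - 1)*(o - 4)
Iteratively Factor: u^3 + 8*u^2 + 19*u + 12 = (u + 3)*(u^2 + 5*u + 4) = (u + 1)*(u + 3)*(u + 4)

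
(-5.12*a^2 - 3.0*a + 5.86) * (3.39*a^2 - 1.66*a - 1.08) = -17.3568*a^4 - 1.6708*a^3 + 30.375*a^2 - 6.4876*a - 6.3288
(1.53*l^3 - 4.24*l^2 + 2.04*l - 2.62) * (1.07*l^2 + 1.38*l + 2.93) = 1.6371*l^5 - 2.4254*l^4 + 0.814500000000001*l^3 - 12.4114*l^2 + 2.3616*l - 7.6766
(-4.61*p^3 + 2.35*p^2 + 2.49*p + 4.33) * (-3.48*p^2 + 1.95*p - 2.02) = 16.0428*p^5 - 17.1675*p^4 + 5.2295*p^3 - 14.9599*p^2 + 3.4137*p - 8.7466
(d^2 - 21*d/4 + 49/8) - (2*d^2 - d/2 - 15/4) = -d^2 - 19*d/4 + 79/8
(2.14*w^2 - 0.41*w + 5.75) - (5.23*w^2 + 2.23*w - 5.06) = -3.09*w^2 - 2.64*w + 10.81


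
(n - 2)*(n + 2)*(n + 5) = n^3 + 5*n^2 - 4*n - 20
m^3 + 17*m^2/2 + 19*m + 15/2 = (m + 1/2)*(m + 3)*(m + 5)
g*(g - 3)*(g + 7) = g^3 + 4*g^2 - 21*g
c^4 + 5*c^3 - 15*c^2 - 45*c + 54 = (c - 3)*(c - 1)*(c + 3)*(c + 6)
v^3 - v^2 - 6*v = v*(v - 3)*(v + 2)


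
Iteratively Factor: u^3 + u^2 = (u + 1)*(u^2) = u*(u + 1)*(u)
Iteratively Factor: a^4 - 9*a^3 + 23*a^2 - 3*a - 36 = (a - 3)*(a^3 - 6*a^2 + 5*a + 12) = (a - 4)*(a - 3)*(a^2 - 2*a - 3) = (a - 4)*(a - 3)^2*(a + 1)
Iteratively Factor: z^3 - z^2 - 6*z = (z - 3)*(z^2 + 2*z) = (z - 3)*(z + 2)*(z)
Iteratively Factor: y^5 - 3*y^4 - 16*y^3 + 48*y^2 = (y - 4)*(y^4 + y^3 - 12*y^2) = y*(y - 4)*(y^3 + y^2 - 12*y) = y^2*(y - 4)*(y^2 + y - 12) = y^2*(y - 4)*(y + 4)*(y - 3)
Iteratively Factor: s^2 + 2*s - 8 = (s + 4)*(s - 2)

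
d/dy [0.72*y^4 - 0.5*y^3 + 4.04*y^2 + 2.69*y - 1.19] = 2.88*y^3 - 1.5*y^2 + 8.08*y + 2.69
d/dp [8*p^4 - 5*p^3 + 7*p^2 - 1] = p*(32*p^2 - 15*p + 14)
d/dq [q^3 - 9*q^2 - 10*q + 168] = 3*q^2 - 18*q - 10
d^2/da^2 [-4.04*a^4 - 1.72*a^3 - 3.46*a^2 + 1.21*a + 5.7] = -48.48*a^2 - 10.32*a - 6.92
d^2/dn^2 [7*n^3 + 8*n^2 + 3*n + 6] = 42*n + 16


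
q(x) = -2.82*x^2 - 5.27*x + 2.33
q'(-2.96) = 11.42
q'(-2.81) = 10.58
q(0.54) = -1.34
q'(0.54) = -8.32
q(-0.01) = 2.38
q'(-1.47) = 3.02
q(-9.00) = -178.66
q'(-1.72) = 4.43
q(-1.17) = 4.64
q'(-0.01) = -5.21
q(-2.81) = -5.13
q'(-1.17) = 1.33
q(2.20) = -22.91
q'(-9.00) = 45.49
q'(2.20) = -17.68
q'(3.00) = -22.19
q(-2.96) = -6.78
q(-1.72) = 3.05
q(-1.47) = 3.98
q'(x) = -5.64*x - 5.27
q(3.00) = -38.86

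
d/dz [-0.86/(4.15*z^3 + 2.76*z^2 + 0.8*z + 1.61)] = (10.707*z^2 + 4.7472*z + 0.688)/(4.15*z^3 + 2.76*z^2 + 0.8*z + 1.61)^2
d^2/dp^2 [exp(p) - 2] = exp(p)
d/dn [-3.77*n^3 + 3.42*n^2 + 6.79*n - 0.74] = -11.31*n^2 + 6.84*n + 6.79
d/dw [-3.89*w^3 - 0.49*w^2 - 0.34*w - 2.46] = -11.67*w^2 - 0.98*w - 0.34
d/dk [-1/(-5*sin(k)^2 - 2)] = -20*sin(2*k)/(5*cos(2*k) - 9)^2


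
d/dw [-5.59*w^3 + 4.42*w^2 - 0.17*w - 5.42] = -16.77*w^2 + 8.84*w - 0.17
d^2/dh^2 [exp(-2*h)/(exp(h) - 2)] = 4/(exp(3*h) - 2*exp(2*h)) + 5/(exp(h) - 2)^3 - 6*exp(-h)/(exp(h) - 2)^3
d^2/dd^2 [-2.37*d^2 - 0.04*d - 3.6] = -4.74000000000000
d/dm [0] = 0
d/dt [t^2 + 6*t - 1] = 2*t + 6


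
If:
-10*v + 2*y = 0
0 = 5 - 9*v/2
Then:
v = 10/9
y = 50/9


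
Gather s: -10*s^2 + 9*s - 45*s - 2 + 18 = -10*s^2 - 36*s + 16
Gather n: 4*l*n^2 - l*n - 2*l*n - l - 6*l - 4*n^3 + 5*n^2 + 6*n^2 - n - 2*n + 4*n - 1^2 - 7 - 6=-7*l - 4*n^3 + n^2*(4*l + 11) + n*(1 - 3*l) - 14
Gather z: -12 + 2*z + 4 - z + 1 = z - 7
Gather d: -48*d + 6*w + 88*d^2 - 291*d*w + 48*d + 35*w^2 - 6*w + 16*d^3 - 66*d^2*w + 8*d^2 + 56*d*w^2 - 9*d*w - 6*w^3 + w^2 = 16*d^3 + d^2*(96 - 66*w) + d*(56*w^2 - 300*w) - 6*w^3 + 36*w^2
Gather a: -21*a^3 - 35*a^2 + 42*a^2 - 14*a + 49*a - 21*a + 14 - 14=-21*a^3 + 7*a^2 + 14*a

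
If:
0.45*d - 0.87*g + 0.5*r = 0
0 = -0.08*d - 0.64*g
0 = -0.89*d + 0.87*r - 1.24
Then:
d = -0.67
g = 0.08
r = 0.74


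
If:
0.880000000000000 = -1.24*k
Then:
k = -0.71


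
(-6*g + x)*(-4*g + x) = 24*g^2 - 10*g*x + x^2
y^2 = y^2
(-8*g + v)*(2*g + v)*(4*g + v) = -64*g^3 - 40*g^2*v - 2*g*v^2 + v^3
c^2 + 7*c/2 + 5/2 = (c + 1)*(c + 5/2)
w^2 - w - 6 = (w - 3)*(w + 2)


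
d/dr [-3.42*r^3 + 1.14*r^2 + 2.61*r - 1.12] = -10.26*r^2 + 2.28*r + 2.61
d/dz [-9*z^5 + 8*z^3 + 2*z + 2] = -45*z^4 + 24*z^2 + 2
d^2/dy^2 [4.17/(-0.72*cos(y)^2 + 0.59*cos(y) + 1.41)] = (-8.646912*(1 - cos(y)^2)^2 + 5.314248*cos(y)^3 - 22.708569*cos(y)^2 - 7.159473*cos(y) + 20.016834)/(-0.72*cos(y)^2 + 0.59*cos(y) + 1.41)^3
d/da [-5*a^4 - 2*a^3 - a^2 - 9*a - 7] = -20*a^3 - 6*a^2 - 2*a - 9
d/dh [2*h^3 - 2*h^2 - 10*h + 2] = 6*h^2 - 4*h - 10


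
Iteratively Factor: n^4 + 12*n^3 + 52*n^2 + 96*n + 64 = (n + 4)*(n^3 + 8*n^2 + 20*n + 16) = (n + 4)^2*(n^2 + 4*n + 4) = (n + 2)*(n + 4)^2*(n + 2)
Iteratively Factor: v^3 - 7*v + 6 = (v - 1)*(v^2 + v - 6) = (v - 2)*(v - 1)*(v + 3)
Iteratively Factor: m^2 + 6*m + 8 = (m + 2)*(m + 4)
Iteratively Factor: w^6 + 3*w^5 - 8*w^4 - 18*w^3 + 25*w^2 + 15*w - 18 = (w - 2)*(w^5 + 5*w^4 + 2*w^3 - 14*w^2 - 3*w + 9) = (w - 2)*(w + 3)*(w^4 + 2*w^3 - 4*w^2 - 2*w + 3) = (w - 2)*(w + 1)*(w + 3)*(w^3 + w^2 - 5*w + 3) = (w - 2)*(w - 1)*(w + 1)*(w + 3)*(w^2 + 2*w - 3) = (w - 2)*(w - 1)^2*(w + 1)*(w + 3)*(w + 3)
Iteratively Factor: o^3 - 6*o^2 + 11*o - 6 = (o - 2)*(o^2 - 4*o + 3) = (o - 3)*(o - 2)*(o - 1)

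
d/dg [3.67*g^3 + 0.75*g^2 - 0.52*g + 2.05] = 11.01*g^2 + 1.5*g - 0.52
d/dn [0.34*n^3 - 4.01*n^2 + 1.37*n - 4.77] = 1.02*n^2 - 8.02*n + 1.37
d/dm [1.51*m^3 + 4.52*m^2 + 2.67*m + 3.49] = 4.53*m^2 + 9.04*m + 2.67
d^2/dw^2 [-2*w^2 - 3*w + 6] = -4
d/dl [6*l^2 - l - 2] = 12*l - 1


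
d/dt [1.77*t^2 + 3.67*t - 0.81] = 3.54*t + 3.67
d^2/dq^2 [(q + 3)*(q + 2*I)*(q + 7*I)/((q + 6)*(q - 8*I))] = (q^3*(-264 - 102*I) + q^2*(-5148 - 864*I) + q*(-23112 - 2016*I) - 37776 - 24768*I)/(q^6 + q^5*(18 - 24*I) + q^4*(-84 - 432*I) + q^3*(-3240 - 2080*I) + q^2*(-20736 + 4032*I) + q*(-41472 + 55296*I) + 110592*I)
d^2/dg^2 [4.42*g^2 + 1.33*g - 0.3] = 8.84000000000000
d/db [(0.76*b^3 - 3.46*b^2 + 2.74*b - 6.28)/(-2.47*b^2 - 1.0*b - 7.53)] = (-1.8772*b^4 - 1.52*b^3 - 6.9406*b^2 + 21.0844*b - 26.9122)/(6.1009*b^4 + 4.94*b^3 + 38.1982*b^2 + 15.06*b + 56.7009)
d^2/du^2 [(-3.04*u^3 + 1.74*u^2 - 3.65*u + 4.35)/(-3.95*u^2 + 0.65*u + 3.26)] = (-5.6843418860808e-14*u^5 - 5.6843418860808e-14*u^4 + 185.82431*u^3 - 503.01057*u^2 + 542.865474*u - 168.158398)/(61.629875*u^6 - 30.424875*u^5 - 147.585825*u^4 + 49.945675*u^3 + 121.80501*u^2 - 20.72382*u - 34.645976)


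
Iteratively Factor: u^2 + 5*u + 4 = (u + 4)*(u + 1)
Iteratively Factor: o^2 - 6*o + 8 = (o - 4)*(o - 2)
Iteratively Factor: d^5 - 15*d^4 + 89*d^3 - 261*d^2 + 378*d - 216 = (d - 3)*(d^4 - 12*d^3 + 53*d^2 - 102*d + 72) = (d - 3)*(d - 2)*(d^3 - 10*d^2 + 33*d - 36) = (d - 4)*(d - 3)*(d - 2)*(d^2 - 6*d + 9) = (d - 4)*(d - 3)^2*(d - 2)*(d - 3)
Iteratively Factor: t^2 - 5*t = (t - 5)*(t)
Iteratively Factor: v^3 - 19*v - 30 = (v + 2)*(v^2 - 2*v - 15) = (v - 5)*(v + 2)*(v + 3)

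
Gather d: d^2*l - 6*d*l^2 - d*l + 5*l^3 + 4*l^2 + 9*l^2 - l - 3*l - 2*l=d^2*l + d*(-6*l^2 - l) + 5*l^3 + 13*l^2 - 6*l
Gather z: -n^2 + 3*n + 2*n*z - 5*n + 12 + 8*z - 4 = -n^2 - 2*n + z*(2*n + 8) + 8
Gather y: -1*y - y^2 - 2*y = -y^2 - 3*y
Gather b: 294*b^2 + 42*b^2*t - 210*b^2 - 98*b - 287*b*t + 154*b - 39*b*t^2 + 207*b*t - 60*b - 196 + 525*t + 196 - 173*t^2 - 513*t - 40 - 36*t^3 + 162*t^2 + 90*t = b^2*(42*t + 84) + b*(-39*t^2 - 80*t - 4) - 36*t^3 - 11*t^2 + 102*t - 40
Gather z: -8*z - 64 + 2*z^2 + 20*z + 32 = 2*z^2 + 12*z - 32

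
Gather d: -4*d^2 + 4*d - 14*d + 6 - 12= -4*d^2 - 10*d - 6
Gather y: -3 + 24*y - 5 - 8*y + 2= 16*y - 6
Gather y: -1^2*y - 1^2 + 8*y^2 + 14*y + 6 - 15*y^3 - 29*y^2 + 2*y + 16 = -15*y^3 - 21*y^2 + 15*y + 21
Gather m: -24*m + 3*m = -21*m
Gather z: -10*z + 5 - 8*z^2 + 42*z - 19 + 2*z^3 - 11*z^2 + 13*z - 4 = 2*z^3 - 19*z^2 + 45*z - 18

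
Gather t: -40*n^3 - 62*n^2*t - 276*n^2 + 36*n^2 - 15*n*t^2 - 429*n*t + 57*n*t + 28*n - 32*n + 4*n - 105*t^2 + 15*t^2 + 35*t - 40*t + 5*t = -40*n^3 - 240*n^2 + t^2*(-15*n - 90) + t*(-62*n^2 - 372*n)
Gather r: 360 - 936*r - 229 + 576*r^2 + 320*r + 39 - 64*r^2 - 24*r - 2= 512*r^2 - 640*r + 168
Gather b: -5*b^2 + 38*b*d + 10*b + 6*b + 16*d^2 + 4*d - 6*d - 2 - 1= -5*b^2 + b*(38*d + 16) + 16*d^2 - 2*d - 3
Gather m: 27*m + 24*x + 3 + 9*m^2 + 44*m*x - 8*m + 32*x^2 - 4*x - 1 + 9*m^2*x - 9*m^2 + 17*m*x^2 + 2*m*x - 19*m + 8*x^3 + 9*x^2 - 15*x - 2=9*m^2*x + m*(17*x^2 + 46*x) + 8*x^3 + 41*x^2 + 5*x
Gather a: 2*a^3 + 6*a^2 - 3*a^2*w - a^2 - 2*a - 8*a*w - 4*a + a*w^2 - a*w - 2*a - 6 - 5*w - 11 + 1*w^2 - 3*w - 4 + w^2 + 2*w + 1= 2*a^3 + a^2*(5 - 3*w) + a*(w^2 - 9*w - 8) + 2*w^2 - 6*w - 20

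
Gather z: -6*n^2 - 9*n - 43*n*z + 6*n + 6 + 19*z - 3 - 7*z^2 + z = -6*n^2 - 3*n - 7*z^2 + z*(20 - 43*n) + 3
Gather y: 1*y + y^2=y^2 + y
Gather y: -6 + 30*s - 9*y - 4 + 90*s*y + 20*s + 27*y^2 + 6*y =50*s + 27*y^2 + y*(90*s - 3) - 10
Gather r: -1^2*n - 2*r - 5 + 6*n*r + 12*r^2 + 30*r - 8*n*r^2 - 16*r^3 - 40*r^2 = -n - 16*r^3 + r^2*(-8*n - 28) + r*(6*n + 28) - 5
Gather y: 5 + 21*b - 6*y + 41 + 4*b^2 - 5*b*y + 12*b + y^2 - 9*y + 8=4*b^2 + 33*b + y^2 + y*(-5*b - 15) + 54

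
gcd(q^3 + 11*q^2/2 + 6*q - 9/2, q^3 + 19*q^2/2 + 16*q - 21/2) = q^2 + 5*q/2 - 3/2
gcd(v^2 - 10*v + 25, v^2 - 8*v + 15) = v - 5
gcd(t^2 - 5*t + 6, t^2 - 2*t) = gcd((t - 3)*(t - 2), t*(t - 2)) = t - 2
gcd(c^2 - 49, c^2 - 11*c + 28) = c - 7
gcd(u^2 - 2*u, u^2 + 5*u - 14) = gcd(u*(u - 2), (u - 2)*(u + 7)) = u - 2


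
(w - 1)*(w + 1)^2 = w^3 + w^2 - w - 1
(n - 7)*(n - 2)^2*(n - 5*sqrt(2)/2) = n^4 - 11*n^3 - 5*sqrt(2)*n^3/2 + 32*n^2 + 55*sqrt(2)*n^2/2 - 80*sqrt(2)*n - 28*n + 70*sqrt(2)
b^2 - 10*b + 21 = (b - 7)*(b - 3)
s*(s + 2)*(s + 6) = s^3 + 8*s^2 + 12*s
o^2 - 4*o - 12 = (o - 6)*(o + 2)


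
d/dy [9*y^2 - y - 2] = 18*y - 1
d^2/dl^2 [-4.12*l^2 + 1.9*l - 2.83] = -8.24000000000000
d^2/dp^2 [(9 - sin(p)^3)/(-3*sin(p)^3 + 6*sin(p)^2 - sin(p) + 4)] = (-18*sin(p)^8 - 24*sin(p)^7 + 675*sin(p)^6 - 1852*sin(p)^5 + 566*sin(p)^4 + 3212*sin(p)^3 - 2985*sin(p)^2 - 192*sin(p) + 414)/(3*sin(p)^3 - 6*sin(p)^2 + sin(p) - 4)^3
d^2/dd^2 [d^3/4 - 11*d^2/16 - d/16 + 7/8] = 3*d/2 - 11/8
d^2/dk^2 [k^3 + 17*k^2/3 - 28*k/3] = 6*k + 34/3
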